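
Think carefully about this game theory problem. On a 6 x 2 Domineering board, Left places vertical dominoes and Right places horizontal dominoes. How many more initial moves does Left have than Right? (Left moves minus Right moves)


Board is 6 x 2 (rows x cols).
Left (vertical) placements: (rows-1) * cols = 5 * 2 = 10
Right (horizontal) placements: rows * (cols-1) = 6 * 1 = 6
Advantage = Left - Right = 10 - 6 = 4

4


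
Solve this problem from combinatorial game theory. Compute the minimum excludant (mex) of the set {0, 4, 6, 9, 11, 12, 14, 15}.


Set = {0, 4, 6, 9, 11, 12, 14, 15}
0 is in the set.
1 is NOT in the set. This is the mex.
mex = 1

1


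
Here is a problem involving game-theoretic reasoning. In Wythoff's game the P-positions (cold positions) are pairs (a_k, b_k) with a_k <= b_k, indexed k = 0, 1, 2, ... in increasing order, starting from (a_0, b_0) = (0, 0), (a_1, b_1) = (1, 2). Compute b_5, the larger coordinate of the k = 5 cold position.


By Wythoff's theorem, a_k = floor(k * phi) and b_k = floor(k * phi^2) = a_k + k, where phi = (1 + sqrt(5))/2 is the golden ratio.
phi = (1 + sqrt(5))/2 = 1.618034
phi^2 = phi + 1 = 2.618034
k = 5
k * phi^2 = 5 * 2.618034 = 13.090170
b_5 = floor(k * phi^2) = 13 (check: a_5 + k = 8 + 5 = 13)

13


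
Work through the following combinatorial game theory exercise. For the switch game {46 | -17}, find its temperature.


The game is {46 | -17}, a switch {a | b} with numbers a > b.
Cooling {a | b} by t gives {a - t | b + t}, which stops being hot when a - t = b + t, i.e. at t = (a - b)/2. So the temperature of a switch is (a - b)/2.
Temperature = (Left option - Right option) / 2
= (46 - (-17)) / 2
= 63 / 2
= 63/2

63/2


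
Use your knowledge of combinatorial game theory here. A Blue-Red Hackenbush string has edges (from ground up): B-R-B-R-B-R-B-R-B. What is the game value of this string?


Edges (from ground): B-R-B-R-B-R-B-R-B
By Berlekamp's sign-expansion rule, a Blue-Red Hackenbush stalk has the value of the surreal number whose sign sequence is the edge sequence with B -> + and R -> -.
Sign sequence: +-+-+-+-+
Trace the sign expansion in the surreal number tree, starting from 0:
Edge 1: B (sign +) -> bounds (0, +inf), value = 1
Edge 2: R (sign -) -> bounds (0, 1), value = 1/2
Edge 3: B (sign +) -> bounds (1/2, 1), value = 3/4
Edge 4: R (sign -) -> bounds (1/2, 3/4), value = 5/8
Edge 5: B (sign +) -> bounds (5/8, 3/4), value = 11/16
Edge 6: R (sign -) -> bounds (5/8, 11/16), value = 21/32
Edge 7: B (sign +) -> bounds (21/32, 11/16), value = 43/64
Edge 8: R (sign -) -> bounds (21/32, 43/64), value = 85/128
Edge 9: B (sign +) -> bounds (85/128, 43/64), value = 171/256
Game value = 171/256

171/256


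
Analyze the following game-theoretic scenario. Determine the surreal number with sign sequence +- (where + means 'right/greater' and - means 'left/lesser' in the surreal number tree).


Sign expansion: +-
Rule: track bounds (lo, hi), initially (-inf, +inf). On '+', the current value becomes lo and we move to the simplest number in (value, hi): value + 1 if hi = +inf, otherwise the midpoint (value + hi)/2. On '-', the current value becomes hi and we move to value - 1 if lo = -inf, otherwise the midpoint (lo + value)/2.
Start at 0.
Step 1: sign = +, move right. Bounds: (0, +inf). Value = 1
Step 2: sign = -, move left. Bounds: (0, 1). Value = 1/2
The surreal number with sign expansion +- is 1/2.

1/2


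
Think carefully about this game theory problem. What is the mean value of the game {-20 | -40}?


Game = {-20 | -40}, a switch {a | b} with numbers a > b.
Its thermograph has left wall a - t and right wall b + t, which meet at t = (a - b)/2, where both equal (a + b)/2. So the mast (mean value) is at (a + b)/2.
Mean = (-20 + (-40))/2 = -60/2 = -30

-30


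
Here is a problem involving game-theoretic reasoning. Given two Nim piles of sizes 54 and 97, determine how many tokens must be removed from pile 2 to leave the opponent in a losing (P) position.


Piles: 54 and 97
Current XOR: 54 XOR 97 = 87 (non-zero, so this is an N-position).
To make the XOR zero, we need to find a move that balances the piles.
For pile 2 (size 97): target = 97 XOR 87 = 54
We reduce pile 2 from 97 to 54.
Tokens removed: 97 - 54 = 43
Verification: 54 XOR 54 = 0

43


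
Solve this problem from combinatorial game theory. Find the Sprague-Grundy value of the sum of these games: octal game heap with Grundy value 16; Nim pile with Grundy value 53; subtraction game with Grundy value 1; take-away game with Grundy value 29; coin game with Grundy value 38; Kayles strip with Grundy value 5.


By the Sprague-Grundy theorem, the Grundy value of a sum of games is the XOR of individual Grundy values.
octal game heap: Grundy value = 16. Running XOR: 0 XOR 16 = 16
Nim pile: Grundy value = 53. Running XOR: 16 XOR 53 = 37
subtraction game: Grundy value = 1. Running XOR: 37 XOR 1 = 36
take-away game: Grundy value = 29. Running XOR: 36 XOR 29 = 57
coin game: Grundy value = 38. Running XOR: 57 XOR 38 = 31
Kayles strip: Grundy value = 5. Running XOR: 31 XOR 5 = 26
The combined Grundy value is 26.

26


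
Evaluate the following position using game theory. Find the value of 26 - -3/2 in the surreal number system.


x = 26, y = -3/2
Converting to common denominator: 2
x = 52/2, y = -3/2
x - y = 26 - -3/2 = 55/2

55/2


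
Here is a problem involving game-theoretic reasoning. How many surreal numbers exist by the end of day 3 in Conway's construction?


Day 0: {|} = 0 is born. Count = 1.
Day n: the number of surreal numbers born by day n is 2^(n+1) - 1.
By day 0: 2^1 - 1 = 1
By day 1: 2^2 - 1 = 3
By day 2: 2^3 - 1 = 7
By day 3: 2^4 - 1 = 15
By day 3: 15 surreal numbers.

15


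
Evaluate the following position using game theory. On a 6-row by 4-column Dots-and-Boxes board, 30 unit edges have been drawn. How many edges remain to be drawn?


Grid: 6 x 4 boxes, i.e. 7 rows and 5 columns of dots.
Horizontal edges: (rows + 1) * cols = 7 * 4 = 28
Vertical edges: rows * (cols + 1) = 6 * 5 = 30
Total edges: 28 + 30 = 58
Edges drawn: 30
Remaining: 58 - 30 = 28

28


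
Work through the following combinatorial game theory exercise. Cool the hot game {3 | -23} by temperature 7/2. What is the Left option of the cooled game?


Original game: {3 | -23} (a switch {a | b} with a > b).
Cooling by t (for t below the temperature (a - b)/2 = 13) taxes each move by t: {a | b} cooled by t is {a - t | b + t}.
Cooling amount: t = 7/2
Cooled Left option: 3 - 7/2 = -1/2
Cooled Right option: -23 + 7/2 = -39/2
Cooled game: {-1/2 | -39/2}
Left option = -1/2

-1/2


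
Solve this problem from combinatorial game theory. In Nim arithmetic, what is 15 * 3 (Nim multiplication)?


Nim multiplication is bilinear over XOR: (u XOR v) * w = (u*w) XOR (v*w).
So we split each operand into its bit components and XOR the pairwise Nim products.
15 = 1 + 2 + 4 + 8 (as XOR of powers of 2).
3 = 1 + 2 (as XOR of powers of 2).
Using the standard Nim-product table on single bits:
  2*2 = 3,   2*4 = 8,   2*8 = 12,
  4*4 = 6,   4*8 = 11,  8*8 = 13,
and  1*x = x (identity), k*l = l*k (commutative).
Pairwise Nim products:
  1 * 1 = 1
  1 * 2 = 2
  2 * 1 = 2
  2 * 2 = 3
  4 * 1 = 4
  4 * 2 = 8
  8 * 1 = 8
  8 * 2 = 12
XOR them: 1 XOR 2 XOR 2 XOR 3 XOR 4 XOR 8 XOR 8 XOR 12 = 10.
Result: 15 * 3 = 10 (in Nim).

10


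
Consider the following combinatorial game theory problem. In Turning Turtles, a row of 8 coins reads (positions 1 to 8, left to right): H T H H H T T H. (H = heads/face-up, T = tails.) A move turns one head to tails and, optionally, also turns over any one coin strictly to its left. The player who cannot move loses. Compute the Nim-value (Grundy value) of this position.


Coins: H T H H H T T H
Key fact: a single head at position k behaves exactly like a Nim heap of size k (turning it to T and optionally flipping a coin at j < k corresponds to moving the heap from k to j, or to 0), and heads combine as a disjunctive sum (two heads at the same place would cancel, matching j XOR j = 0). So the Nim-value is the XOR of the 1-indexed positions of the heads.
Face-up positions (1-indexed): [1, 3, 4, 5, 8]
XOR 0 with 1: 0 XOR 1 = 1
XOR 1 with 3: 1 XOR 3 = 2
XOR 2 with 4: 2 XOR 4 = 6
XOR 6 with 5: 6 XOR 5 = 3
XOR 3 with 8: 3 XOR 8 = 11
Nim-value = 11

11


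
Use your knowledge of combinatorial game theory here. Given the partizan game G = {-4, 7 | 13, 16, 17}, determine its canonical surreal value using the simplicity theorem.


Left options: {-4, 7}, max = 7
Right options: {13, 16, 17}, min = 13
All options are numbers and max(Left) < min(Right), so by the simplicity theorem the value is the simplest (earliest-born) number strictly between 7 and 13.
Integers 8 through 12 all lie strictly between 7 and 13.
Among integers, the simplest (lowest birthday = smallest |n|; 0 is born on day 0, +-n on day n) is 8.
No non-integer in the interval can be simpler: if x is a non-integer in the interval, then floor(x) or ceil(x) also lies in the interval (the interval contains an integer), and both are proper prefixes of x's sign expansion, i.e. born earlier. So the game value is 8.
Game value = 8

8


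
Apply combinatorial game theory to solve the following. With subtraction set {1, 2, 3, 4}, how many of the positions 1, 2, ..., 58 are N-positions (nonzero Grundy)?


Subtraction set S = {1, 2, 3, 4}, so G(n) = n mod 5.
G(n) = 0 when n is a multiple of 5.
Multiples of 5 in [1, 58]: 11
N-positions (nonzero Grundy) = 58 - 11 = 47

47


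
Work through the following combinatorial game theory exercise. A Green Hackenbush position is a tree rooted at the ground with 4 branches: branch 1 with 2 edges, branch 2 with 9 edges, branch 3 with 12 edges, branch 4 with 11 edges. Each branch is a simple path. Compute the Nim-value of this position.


The tree has 4 branches from the ground vertex.
In Green Hackenbush, the Nim-value of a simple path of length k is k.
Branch 1: length 2, Nim-value = 2
Branch 2: length 9, Nim-value = 9
Branch 3: length 12, Nim-value = 12
Branch 4: length 11, Nim-value = 11
Total Nim-value = XOR of all branch values:
0 XOR 2 = 2
2 XOR 9 = 11
11 XOR 12 = 7
7 XOR 11 = 12
Nim-value of the tree = 12

12


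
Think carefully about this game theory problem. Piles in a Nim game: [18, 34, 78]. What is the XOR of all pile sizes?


We need the XOR (exclusive or) of all pile sizes.
After XOR-ing pile 1 (size 18): 0 XOR 18 = 18
After XOR-ing pile 2 (size 34): 18 XOR 34 = 48
After XOR-ing pile 3 (size 78): 48 XOR 78 = 126
The Nim-value of this position is 126.

126


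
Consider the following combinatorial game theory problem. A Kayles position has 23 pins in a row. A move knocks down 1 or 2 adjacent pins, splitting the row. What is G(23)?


Kayles: a move removes 1 or 2 adjacent pins from a contiguous row.
Removing pins from a row of k leaves two independent rows (a, b) with a + b = k - 1 (one pin) or a + b = k - 2 (two pins); an end removal gives a = 0.
By Sprague-Grundy, G(k) = mex{ G(a) XOR G(b) } over all these splits. G(0) = 0.
G(1): splits (0,0):0^0=0 -> mex({0}) = 1
G(2): splits (0,1):0^1=1 (0,0):0^0=0 -> mex({0, 1}) = 2
G(3): splits (0,2):0^2=2 (1,1):1^1=0 (0,1):0^1=1 -> mex({0, 1, 2}) = 3
G(4): splits (0,3):0^3=3 (1,2):1^2=3 (0,2):0^2=2 (1,1):1^1=0 -> mex({0, 2, 3}) = 1
G(5): splits (0,4):0^1=1 (1,3):1^3=2 (2,2):2^2=0 (0,3):0^3=3 (1,2):1^2=3 -> mex({0, 1, 2, 3}) = 4
G(6) = mex({0, 1, 2, 4}) = 3
G(7) = mex({0, 1, 3, 4, 5}) = 2
G(8) = mex({0, 2, 3, 5, 6}) = 1
G(9) = mex({0, 1, 2, 3, 6, 7}) = 4
G(10) = mex({0, 1, 3, 4, 5, 7}) = 2
G(11) = mex({0, 1, 2, 3, 4, 5}) = 6
G(12) = mex({0, 1, 2, 3, 5, 6, 7}) = 4
G(13) = mex({0, 2, 3, 4, 6, 7}) = 1
G(14) = mex({0, 1, 4, 5, 6, 7}) = 2
G(15) = mex({0, 1, 2, 3, 4, 5, 6}) = 7
G(16) = mex({0, 2, 3, 5, 6, 7}) = 1
G(17) = mex({0, 1, 2, 3, 5, 6, 7}) = 4
G(18) = mex({0, 1, 2, 4, 5, 6}) = 3
G(19) = mex({0, 1, 3, 4, 5, 7}) = 2
G(20) = mex({0, 2, 3, 4, 5, 6, 7}) = 1
G(21) = mex({0, 1, 2, 3, 5, 6, 7}) = 4
G(22) = mex({0, 1, 2, 3, 4, 5, 7}) = 6
G(23) = mex({0, 1, 2, 3, 4, 5, 6}) = 7
Therefore G(23) = 7.

7


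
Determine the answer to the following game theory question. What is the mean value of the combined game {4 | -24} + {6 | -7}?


G1 = {4 | -24}, G2 = {6 | -7}
Each is a switch {a | b} with numbers a > b; its mean value is (a + b)/2, and mean value is additive over game sums: m(G1 + G2) = m(G1) + m(G2).
Mean of G1 = (4 + (-24))/2 = -20/2 = -10
Mean of G2 = (6 + (-7))/2 = -1/2 = -1/2
Mean of G1 + G2 = -10 + -1/2 = -21/2

-21/2


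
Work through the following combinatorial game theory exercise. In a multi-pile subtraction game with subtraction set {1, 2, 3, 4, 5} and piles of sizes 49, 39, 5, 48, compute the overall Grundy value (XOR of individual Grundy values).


Subtraction set: {1, 2, 3, 4, 5}
For this subtraction set, G(n) = n mod 6 (period = max + 1 = 6).
Pile 1 (size 49): G(49) = 49 mod 6 = 1
Pile 2 (size 39): G(39) = 39 mod 6 = 3
Pile 3 (size 5): G(5) = 5 mod 6 = 5
Pile 4 (size 48): G(48) = 48 mod 6 = 0
Total Grundy value = XOR of all: 1 XOR 3 XOR 5 XOR 0 = 7

7


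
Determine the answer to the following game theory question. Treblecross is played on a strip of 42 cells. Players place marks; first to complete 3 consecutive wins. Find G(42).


Treblecross: place X on empty cells; 3-in-a-row wins.
Playing within two cells of an existing X lets the opponent win at once, so sensible play treats the cells i-2..i+2 around each X as dead. The player left with no safe cell loses, so this is a normal-play take-away game on strips of safe cells.
Placing X at cell i (0-indexed) of a strip of k safe cells leaves independent strips of sizes max(0, i-2) and max(0, k-i-3). Hence G(k) = mex{ G(max(0,i-2)) XOR G(max(0,k-i-3)) : 0 <= i < k }, with G(0) = 0.
G(1): splits (0,0):0^0=0 -> mex({0}) = 1
G(2): splits (0,0):0^0=0 -> mex({0}) = 1
G(3): splits (0,0):0^0=0 -> mex({0}) = 1
G(4): splits (0,1):0^1=1 (0,0):0^0=0 -> mex({0, 1}) = 2
G(5): splits (0,2):0^1=1 (0,1):0^1=1 (0,0):0^0=0 -> mex({0, 1}) = 2
G(6) = mex({1}) = 0
G(7) = mex({0, 1, 2}) = 3
G(8) = mex({0, 1, 2}) = 3
G(9) = mex({0, 2}) = 1
G(10) = mex({0, 2, 3}) = 1
G(11) = mex({0, 3}) = 1
G(12) = mex({1, 3}) = 0
G(13) = mex({0, 1, 2, 3}) = 4
G(14) = mex({0, 1, 2}) = 3
G(15) = mex({0, 1, 2}) = 3
G(16) = mex({0, 1, 2, 4}) = 3
G(17) = mex({0, 1, 3, 4}) = 2
G(18) = mex({0, 1, 3, 4}) = 2
G(19) = mex({0, 1, 3, 5}) = 2
G(20) = mex({0, 1, 2, 3, 5}) = 4
G(21) = mex({0, 1, 2, 3, 5}) = 4
G(22) = mex({1, 2, 6}) = 0
G(23) = mex({0, 1, 2, 3, 4, 6}) = 5
G(24) = mex({0, 1, 2, 3, 4}) = 5
G(25) = mex({0, 1, 3, 4, 7}) = 2
G(26) = mex({0, 1, 3, 4, 5, 7}) = 2
G(27) = mex({0, 1, 3, 5}) = 2
G(28) = mex({0, 1, 2, 5}) = 3
G(29) = mex({0, 1, 2, 4, 5, 6}) = 3
G(30) = mex({1, 2, 4, 6}) = 0
G(31) = mex({0, 1, 2, 3, 4, 6}) = 5
G(32) = mex({1, 2, 3, 4, 7}) = 0
G(33) = mex({0, 3, 7}) = 1
G(34) = mex({0, 2, 3, 5, 7}) = 1
G(35) = mex({0, 2, 3, 5, 6}) = 1
G(36) = mex({0, 1, 2, 5, 6}) = 3
G(37) = mex({0, 1, 2, 4, 5, 6}) = 3
G(38) = mex({0, 1, 2, 4}) = 3
G(39) = mex({0, 1, 2, 3, 4, 7}) = 5
G(40) = mex({0, 1, 2, 3, 4, 5, 7}) = 6
G(41) = mex({0, 1, 2, 3, 5, 7}) = 4
G(42) = mex({0, 1, 2, 3, 5, 6, 7}) = 4
Therefore G(42) = 4.

4


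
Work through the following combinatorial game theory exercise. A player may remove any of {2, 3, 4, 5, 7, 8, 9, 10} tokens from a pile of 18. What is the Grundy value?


The subtraction set is S = {2, 3, 4, 5, 7, 8, 9, 10}.
G(k) = mex{ G(k - s) : s in S, s <= k }. We compute iteratively: G(0) = 0.
G(1) = mex({}) = 0
G(2) = mex({0}) = 1
G(3) = mex({0}) = 1
G(4) = mex({0, 1}) = 2
G(5) = mex({0, 1}) = 2
G(6) = mex({0, 1, 2}) = 3
G(7) = mex({0, 1, 2}) = 3
G(8) = mex({0, 1, 2, 3}) = 4
G(9) = mex({0, 1, 2, 3}) = 4
G(10) = mex({0, 1, 2, 3, 4}) = 5
G(11) = mex({0, 1, 2, 3, 4}) = 5
G(12) = mex({1, 2, 3, 4, 5}) = 0
G(13) = mex({1, 2, 3, 4, 5}) = 0
G(14) = mex({0, 2, 3, 4, 5}) = 1
G(15) = mex({0, 2, 3, 4, 5}) = 1
G(16) = mex({0, 1, 3, 4, 5}) = 2
G(17) = mex({0, 1, 3, 4, 5}) = 2
G(18) = mex({0, 1, 2, 4, 5}) = 3
Therefore G(18) = 3.

3


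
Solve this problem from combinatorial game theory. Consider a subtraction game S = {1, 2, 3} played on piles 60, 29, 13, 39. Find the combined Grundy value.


Subtraction set: {1, 2, 3}
For this subtraction set, G(n) = n mod 4 (period = max + 1 = 4).
Pile 1 (size 60): G(60) = 60 mod 4 = 0
Pile 2 (size 29): G(29) = 29 mod 4 = 1
Pile 3 (size 13): G(13) = 13 mod 4 = 1
Pile 4 (size 39): G(39) = 39 mod 4 = 3
Total Grundy value = XOR of all: 0 XOR 1 XOR 1 XOR 3 = 3

3


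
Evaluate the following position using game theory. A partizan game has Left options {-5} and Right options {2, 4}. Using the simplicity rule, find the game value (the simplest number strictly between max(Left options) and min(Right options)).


Left options: {-5}, max = -5
Right options: {2, 4}, min = 2
All options are numbers and max(Left) < min(Right), so by the simplicity theorem the value is the simplest (earliest-born) number strictly between -5 and 2.
Integers -4 through 1 all lie strictly between -5 and 2.
Among integers, the simplest (lowest birthday = smallest |n|; 0 is born on day 0, +-n on day n) is 0.
No non-integer in the interval can be simpler: if x is a non-integer in the interval, then floor(x) or ceil(x) also lies in the interval (the interval contains an integer), and both are proper prefixes of x's sign expansion, i.e. born earlier. So the game value is 0.
Game value = 0

0


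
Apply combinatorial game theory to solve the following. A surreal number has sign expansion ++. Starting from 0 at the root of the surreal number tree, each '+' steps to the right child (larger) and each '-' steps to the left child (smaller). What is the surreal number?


Sign expansion: ++
Rule: track bounds (lo, hi), initially (-inf, +inf). On '+', the current value becomes lo and we move to the simplest number in (value, hi): value + 1 if hi = +inf, otherwise the midpoint (value + hi)/2. On '-', the current value becomes hi and we move to value - 1 if lo = -inf, otherwise the midpoint (lo + value)/2.
Start at 0.
Step 1: sign = +, move right. Bounds: (0, +inf). Value = 1
Step 2: sign = +, move right. Bounds: (1, +inf). Value = 2
The surreal number with sign expansion ++ is 2.

2


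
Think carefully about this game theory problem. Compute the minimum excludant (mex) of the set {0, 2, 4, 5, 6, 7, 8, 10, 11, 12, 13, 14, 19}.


Set = {0, 2, 4, 5, 6, 7, 8, 10, 11, 12, 13, 14, 19}
0 is in the set.
1 is NOT in the set. This is the mex.
mex = 1

1


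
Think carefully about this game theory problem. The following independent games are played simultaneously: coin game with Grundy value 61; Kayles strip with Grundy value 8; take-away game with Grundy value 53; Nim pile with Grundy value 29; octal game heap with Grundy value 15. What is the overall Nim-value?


By the Sprague-Grundy theorem, the Grundy value of a sum of games is the XOR of individual Grundy values.
coin game: Grundy value = 61. Running XOR: 0 XOR 61 = 61
Kayles strip: Grundy value = 8. Running XOR: 61 XOR 8 = 53
take-away game: Grundy value = 53. Running XOR: 53 XOR 53 = 0
Nim pile: Grundy value = 29. Running XOR: 0 XOR 29 = 29
octal game heap: Grundy value = 15. Running XOR: 29 XOR 15 = 18
The combined Grundy value is 18.

18


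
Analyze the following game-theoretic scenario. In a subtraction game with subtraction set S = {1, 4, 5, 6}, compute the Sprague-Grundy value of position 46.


The subtraction set is S = {1, 4, 5, 6}.
G(k) = mex{ G(k - s) : s in S, s <= k }. We compute iteratively: G(0) = 0.
G(1) = mex({0}) = 1
G(2) = mex({1}) = 0
G(3) = mex({0}) = 1
G(4) = mex({0, 1}) = 2
G(5) = mex({0, 1, 2}) = 3
G(6) = mex({0, 1, 3}) = 2
G(7) = mex({0, 1, 2}) = 3
G(8) = mex({0, 1, 2, 3}) = 4
G(9) = mex({1, 2, 3, 4}) = 0
G(10) = mex({0, 2, 3}) = 1
G(11) = mex({1, 2, 3}) = 0
G(12) = mex({0, 2, 3, 4}) = 1
G(13) = mex({0, 1, 3, 4}) = 2
G(14) = mex({0, 1, 2, 4}) = 3
Observe that G(9)..G(14) = 0, 1, 0, 1, 2, 3 repeats G(0)..G(5) = 0, 1, 0, 1, 2, 3.
For k >= max(S) = 6, G(k) is determined by the previous 6 values G(k-6)..G(k-1); a window of 6 consecutive values has recurred shifted by 9, so by induction G(k + 9) = G(k) for all k >= 0: the sequence is periodic from the start with period 9.
One period: G(0..8) = 0, 1, 0, 1, 2, 3, 2, 3, 4.
46 mod 9 = 1, so G(46) = G(1) = 1.

1


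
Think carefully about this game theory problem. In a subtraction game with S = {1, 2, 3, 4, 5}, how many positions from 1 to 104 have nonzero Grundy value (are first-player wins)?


Subtraction set S = {1, 2, 3, 4, 5}, so G(n) = n mod 6.
G(n) = 0 when n is a multiple of 6.
Multiples of 6 in [1, 104]: 17
N-positions (nonzero Grundy) = 104 - 17 = 87

87


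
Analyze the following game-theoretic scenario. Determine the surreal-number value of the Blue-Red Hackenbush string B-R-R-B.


Edges (from ground): B-R-R-B
By Berlekamp's sign-expansion rule, a Blue-Red Hackenbush stalk has the value of the surreal number whose sign sequence is the edge sequence with B -> + and R -> -.
Sign sequence: +--+
Trace the sign expansion in the surreal number tree, starting from 0:
Edge 1: B (sign +) -> bounds (0, +inf), value = 1
Edge 2: R (sign -) -> bounds (0, 1), value = 1/2
Edge 3: R (sign -) -> bounds (0, 1/2), value = 1/4
Edge 4: B (sign +) -> bounds (1/4, 1/2), value = 3/8
Game value = 3/8

3/8


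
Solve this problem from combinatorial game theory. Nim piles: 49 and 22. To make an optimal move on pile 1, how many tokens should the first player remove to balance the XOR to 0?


Piles: 49 and 22
Current XOR: 49 XOR 22 = 39 (non-zero, so this is an N-position).
To make the XOR zero, we need to find a move that balances the piles.
For pile 1 (size 49): target = 49 XOR 39 = 22
We reduce pile 1 from 49 to 22.
Tokens removed: 49 - 22 = 27
Verification: 22 XOR 22 = 0

27


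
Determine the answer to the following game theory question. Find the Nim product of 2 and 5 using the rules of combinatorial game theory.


Nim multiplication is bilinear over XOR: (u XOR v) * w = (u*w) XOR (v*w).
So we split each operand into its bit components and XOR the pairwise Nim products.
2 = 2 (as XOR of powers of 2).
5 = 1 + 4 (as XOR of powers of 2).
Using the standard Nim-product table on single bits:
  2*2 = 3,   2*4 = 8,   2*8 = 12,
  4*4 = 6,   4*8 = 11,  8*8 = 13,
and  1*x = x (identity), k*l = l*k (commutative).
Pairwise Nim products:
  2 * 1 = 2
  2 * 4 = 8
XOR them: 2 XOR 8 = 10.
Result: 2 * 5 = 10 (in Nim).

10


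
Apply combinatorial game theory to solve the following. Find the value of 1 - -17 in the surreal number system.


x = 1, y = -17
x - y = 1 - -17 = 18

18


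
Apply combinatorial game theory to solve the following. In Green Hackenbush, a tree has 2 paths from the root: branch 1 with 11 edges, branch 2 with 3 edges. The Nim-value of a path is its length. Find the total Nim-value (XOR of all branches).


The tree has 2 branches from the ground vertex.
In Green Hackenbush, the Nim-value of a simple path of length k is k.
Branch 1: length 11, Nim-value = 11
Branch 2: length 3, Nim-value = 3
Total Nim-value = XOR of all branch values:
0 XOR 11 = 11
11 XOR 3 = 8
Nim-value of the tree = 8

8


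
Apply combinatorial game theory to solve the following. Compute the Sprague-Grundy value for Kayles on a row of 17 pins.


Kayles: a move removes 1 or 2 adjacent pins from a contiguous row.
Removing pins from a row of k leaves two independent rows (a, b) with a + b = k - 1 (one pin) or a + b = k - 2 (two pins); an end removal gives a = 0.
By Sprague-Grundy, G(k) = mex{ G(a) XOR G(b) } over all these splits. G(0) = 0.
G(1): splits (0,0):0^0=0 -> mex({0}) = 1
G(2): splits (0,1):0^1=1 (0,0):0^0=0 -> mex({0, 1}) = 2
G(3): splits (0,2):0^2=2 (1,1):1^1=0 (0,1):0^1=1 -> mex({0, 1, 2}) = 3
G(4): splits (0,3):0^3=3 (1,2):1^2=3 (0,2):0^2=2 (1,1):1^1=0 -> mex({0, 2, 3}) = 1
G(5): splits (0,4):0^1=1 (1,3):1^3=2 (2,2):2^2=0 (0,3):0^3=3 (1,2):1^2=3 -> mex({0, 1, 2, 3}) = 4
G(6) = mex({0, 1, 2, 4}) = 3
G(7) = mex({0, 1, 3, 4, 5}) = 2
G(8) = mex({0, 2, 3, 5, 6}) = 1
G(9) = mex({0, 1, 2, 3, 6, 7}) = 4
G(10) = mex({0, 1, 3, 4, 5, 7}) = 2
G(11) = mex({0, 1, 2, 3, 4, 5}) = 6
G(12) = mex({0, 1, 2, 3, 5, 6, 7}) = 4
G(13) = mex({0, 2, 3, 4, 6, 7}) = 1
G(14) = mex({0, 1, 4, 5, 6, 7}) = 2
G(15) = mex({0, 1, 2, 3, 4, 5, 6}) = 7
G(16) = mex({0, 2, 3, 5, 6, 7}) = 1
G(17) = mex({0, 1, 2, 3, 5, 6, 7}) = 4
Therefore G(17) = 4.

4


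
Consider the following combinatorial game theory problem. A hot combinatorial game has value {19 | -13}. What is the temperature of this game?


The game is {19 | -13}, a switch {a | b} with numbers a > b.
Cooling {a | b} by t gives {a - t | b + t}, which stops being hot when a - t = b + t, i.e. at t = (a - b)/2. So the temperature of a switch is (a - b)/2.
Temperature = (Left option - Right option) / 2
= (19 - (-13)) / 2
= 32 / 2
= 16

16


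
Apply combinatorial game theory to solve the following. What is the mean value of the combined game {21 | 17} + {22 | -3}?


G1 = {21 | 17}, G2 = {22 | -3}
Each is a switch {a | b} with numbers a > b; its mean value is (a + b)/2, and mean value is additive over game sums: m(G1 + G2) = m(G1) + m(G2).
Mean of G1 = (21 + (17))/2 = 38/2 = 19
Mean of G2 = (22 + (-3))/2 = 19/2 = 19/2
Mean of G1 + G2 = 19 + 19/2 = 57/2

57/2


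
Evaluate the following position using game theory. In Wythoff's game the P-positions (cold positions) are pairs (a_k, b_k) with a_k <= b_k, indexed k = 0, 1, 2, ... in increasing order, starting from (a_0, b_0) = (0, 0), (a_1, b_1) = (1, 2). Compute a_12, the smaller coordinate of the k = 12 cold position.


By Wythoff's theorem, a_k = floor(k * phi) and b_k = floor(k * phi^2) = a_k + k, where phi = (1 + sqrt(5))/2 is the golden ratio.
phi = (1 + sqrt(5))/2 = 1.618034
k = 12
k * phi = 12 * 1.618034 = 19.416408
a_12 = floor(k * phi) = 19

19


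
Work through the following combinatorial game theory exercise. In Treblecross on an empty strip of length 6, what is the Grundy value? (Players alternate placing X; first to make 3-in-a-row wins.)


Treblecross: place X on empty cells; 3-in-a-row wins.
Playing within two cells of an existing X lets the opponent win at once, so sensible play treats the cells i-2..i+2 around each X as dead. The player left with no safe cell loses, so this is a normal-play take-away game on strips of safe cells.
Placing X at cell i (0-indexed) of a strip of k safe cells leaves independent strips of sizes max(0, i-2) and max(0, k-i-3). Hence G(k) = mex{ G(max(0,i-2)) XOR G(max(0,k-i-3)) : 0 <= i < k }, with G(0) = 0.
G(1): splits (0,0):0^0=0 -> mex({0}) = 1
G(2): splits (0,0):0^0=0 -> mex({0}) = 1
G(3): splits (0,0):0^0=0 -> mex({0}) = 1
G(4): splits (0,1):0^1=1 (0,0):0^0=0 -> mex({0, 1}) = 2
G(5): splits (0,2):0^1=1 (0,1):0^1=1 (0,0):0^0=0 -> mex({0, 1}) = 2
G(6) = mex({1}) = 0
Therefore G(6) = 0.

0


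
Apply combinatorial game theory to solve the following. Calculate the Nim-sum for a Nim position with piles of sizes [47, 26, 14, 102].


We need the XOR (exclusive or) of all pile sizes.
After XOR-ing pile 1 (size 47): 0 XOR 47 = 47
After XOR-ing pile 2 (size 26): 47 XOR 26 = 53
After XOR-ing pile 3 (size 14): 53 XOR 14 = 59
After XOR-ing pile 4 (size 102): 59 XOR 102 = 93
The Nim-value of this position is 93.

93


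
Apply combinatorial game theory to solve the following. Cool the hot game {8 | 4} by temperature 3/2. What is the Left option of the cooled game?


Original game: {8 | 4} (a switch {a | b} with a > b).
Cooling by t (for t below the temperature (a - b)/2 = 2) taxes each move by t: {a | b} cooled by t is {a - t | b + t}.
Cooling amount: t = 3/2
Cooled Left option: 8 - 3/2 = 13/2
Cooled Right option: 4 + 3/2 = 11/2
Cooled game: {13/2 | 11/2}
Left option = 13/2

13/2


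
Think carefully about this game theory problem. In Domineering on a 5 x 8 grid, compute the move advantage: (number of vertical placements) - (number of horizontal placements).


Board is 5 x 8 (rows x cols).
Left (vertical) placements: (rows-1) * cols = 4 * 8 = 32
Right (horizontal) placements: rows * (cols-1) = 5 * 7 = 35
Advantage = Left - Right = 32 - 35 = -3

-3


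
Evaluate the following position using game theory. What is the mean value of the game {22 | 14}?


Game = {22 | 14}, a switch {a | b} with numbers a > b.
Its thermograph has left wall a - t and right wall b + t, which meet at t = (a - b)/2, where both equal (a + b)/2. So the mast (mean value) is at (a + b)/2.
Mean = (22 + (14))/2 = 36/2 = 18

18


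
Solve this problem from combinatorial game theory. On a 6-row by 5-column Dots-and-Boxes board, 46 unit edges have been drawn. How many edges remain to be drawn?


Grid: 6 x 5 boxes, i.e. 7 rows and 6 columns of dots.
Horizontal edges: (rows + 1) * cols = 7 * 5 = 35
Vertical edges: rows * (cols + 1) = 6 * 6 = 36
Total edges: 35 + 36 = 71
Edges drawn: 46
Remaining: 71 - 46 = 25

25


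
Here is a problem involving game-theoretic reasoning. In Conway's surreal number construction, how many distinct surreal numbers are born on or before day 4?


Day 0: {|} = 0 is born. Count = 1.
Day n: the number of surreal numbers born by day n is 2^(n+1) - 1.
By day 0: 2^1 - 1 = 1
By day 1: 2^2 - 1 = 3
By day 2: 2^3 - 1 = 7
By day 3: 2^4 - 1 = 15
By day 4: 2^5 - 1 = 31
By day 4: 31 surreal numbers.

31


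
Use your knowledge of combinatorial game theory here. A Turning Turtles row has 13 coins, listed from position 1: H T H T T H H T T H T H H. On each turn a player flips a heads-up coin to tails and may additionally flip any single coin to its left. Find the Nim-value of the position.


Coins: H T H T T H H T T H T H H
Key fact: a single head at position k behaves exactly like a Nim heap of size k (turning it to T and optionally flipping a coin at j < k corresponds to moving the heap from k to j, or to 0), and heads combine as a disjunctive sum (two heads at the same place would cancel, matching j XOR j = 0). So the Nim-value is the XOR of the 1-indexed positions of the heads.
Face-up positions (1-indexed): [1, 3, 6, 7, 10, 12, 13]
XOR 0 with 1: 0 XOR 1 = 1
XOR 1 with 3: 1 XOR 3 = 2
XOR 2 with 6: 2 XOR 6 = 4
XOR 4 with 7: 4 XOR 7 = 3
XOR 3 with 10: 3 XOR 10 = 9
XOR 9 with 12: 9 XOR 12 = 5
XOR 5 with 13: 5 XOR 13 = 8
Nim-value = 8

8


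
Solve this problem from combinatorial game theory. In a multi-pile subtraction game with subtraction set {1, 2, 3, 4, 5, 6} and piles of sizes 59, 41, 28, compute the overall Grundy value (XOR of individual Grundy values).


Subtraction set: {1, 2, 3, 4, 5, 6}
For this subtraction set, G(n) = n mod 7 (period = max + 1 = 7).
Pile 1 (size 59): G(59) = 59 mod 7 = 3
Pile 2 (size 41): G(41) = 41 mod 7 = 6
Pile 3 (size 28): G(28) = 28 mod 7 = 0
Total Grundy value = XOR of all: 3 XOR 6 XOR 0 = 5

5


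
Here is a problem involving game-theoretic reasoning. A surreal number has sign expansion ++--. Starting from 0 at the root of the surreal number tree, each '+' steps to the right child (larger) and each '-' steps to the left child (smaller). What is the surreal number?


Sign expansion: ++--
Rule: track bounds (lo, hi), initially (-inf, +inf). On '+', the current value becomes lo and we move to the simplest number in (value, hi): value + 1 if hi = +inf, otherwise the midpoint (value + hi)/2. On '-', the current value becomes hi and we move to value - 1 if lo = -inf, otherwise the midpoint (lo + value)/2.
Start at 0.
Step 1: sign = +, move right. Bounds: (0, +inf). Value = 1
Step 2: sign = +, move right. Bounds: (1, +inf). Value = 2
Step 3: sign = -, move left. Bounds: (1, 2). Value = 3/2
Step 4: sign = -, move left. Bounds: (1, 3/2). Value = 5/4
The surreal number with sign expansion ++-- is 5/4.

5/4


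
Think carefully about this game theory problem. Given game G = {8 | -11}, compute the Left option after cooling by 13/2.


Original game: {8 | -11} (a switch {a | b} with a > b).
Cooling by t (for t below the temperature (a - b)/2 = 19/2) taxes each move by t: {a | b} cooled by t is {a - t | b + t}.
Cooling amount: t = 13/2
Cooled Left option: 8 - 13/2 = 3/2
Cooled Right option: -11 + 13/2 = -9/2
Cooled game: {3/2 | -9/2}
Left option = 3/2

3/2


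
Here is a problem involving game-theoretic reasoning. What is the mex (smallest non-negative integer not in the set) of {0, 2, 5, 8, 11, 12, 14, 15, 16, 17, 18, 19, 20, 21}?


Set = {0, 2, 5, 8, 11, 12, 14, 15, 16, 17, 18, 19, 20, 21}
0 is in the set.
1 is NOT in the set. This is the mex.
mex = 1

1


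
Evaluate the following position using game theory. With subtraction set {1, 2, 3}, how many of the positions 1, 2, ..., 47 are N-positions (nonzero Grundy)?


Subtraction set S = {1, 2, 3}, so G(n) = n mod 4.
G(n) = 0 when n is a multiple of 4.
Multiples of 4 in [1, 47]: 11
N-positions (nonzero Grundy) = 47 - 11 = 36

36


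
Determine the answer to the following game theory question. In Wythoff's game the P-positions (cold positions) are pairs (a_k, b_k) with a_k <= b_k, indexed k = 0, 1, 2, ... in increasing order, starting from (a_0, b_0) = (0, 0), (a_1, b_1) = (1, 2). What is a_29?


By Wythoff's theorem, a_k = floor(k * phi) and b_k = floor(k * phi^2) = a_k + k, where phi = (1 + sqrt(5))/2 is the golden ratio.
phi = (1 + sqrt(5))/2 = 1.618034
k = 29
k * phi = 29 * 1.618034 = 46.922986
a_29 = floor(k * phi) = 46

46


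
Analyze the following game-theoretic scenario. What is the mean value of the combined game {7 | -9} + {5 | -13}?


G1 = {7 | -9}, G2 = {5 | -13}
Each is a switch {a | b} with numbers a > b; its mean value is (a + b)/2, and mean value is additive over game sums: m(G1 + G2) = m(G1) + m(G2).
Mean of G1 = (7 + (-9))/2 = -2/2 = -1
Mean of G2 = (5 + (-13))/2 = -8/2 = -4
Mean of G1 + G2 = -1 + -4 = -5

-5


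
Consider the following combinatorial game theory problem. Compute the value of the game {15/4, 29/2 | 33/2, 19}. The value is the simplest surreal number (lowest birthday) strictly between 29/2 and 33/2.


Left options: {15/4, 29/2}, max = 29/2
Right options: {33/2, 19}, min = 33/2
All options are numbers and max(Left) < min(Right), so by the simplicity theorem the value is the simplest (earliest-born) number strictly between 29/2 and 33/2.
Integers 15 through 16 all lie strictly between 29/2 and 33/2.
Among integers, the simplest (lowest birthday = smallest |n|; 0 is born on day 0, +-n on day n) is 15.
No non-integer in the interval can be simpler: if x is a non-integer in the interval, then floor(x) or ceil(x) also lies in the interval (the interval contains an integer), and both are proper prefixes of x's sign expansion, i.e. born earlier. So the game value is 15.
Game value = 15

15


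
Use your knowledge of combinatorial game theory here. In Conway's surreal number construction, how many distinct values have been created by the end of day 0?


Day 0: {|} = 0 is born. Count = 1.
Day n: the number of surreal numbers born by day n is 2^(n+1) - 1.
By day 0: 2^1 - 1 = 1
By day 0: 1 surreal numbers.

1


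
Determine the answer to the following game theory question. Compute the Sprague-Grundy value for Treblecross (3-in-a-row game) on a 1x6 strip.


Treblecross: place X on empty cells; 3-in-a-row wins.
Playing within two cells of an existing X lets the opponent win at once, so sensible play treats the cells i-2..i+2 around each X as dead. The player left with no safe cell loses, so this is a normal-play take-away game on strips of safe cells.
Placing X at cell i (0-indexed) of a strip of k safe cells leaves independent strips of sizes max(0, i-2) and max(0, k-i-3). Hence G(k) = mex{ G(max(0,i-2)) XOR G(max(0,k-i-3)) : 0 <= i < k }, with G(0) = 0.
G(1): splits (0,0):0^0=0 -> mex({0}) = 1
G(2): splits (0,0):0^0=0 -> mex({0}) = 1
G(3): splits (0,0):0^0=0 -> mex({0}) = 1
G(4): splits (0,1):0^1=1 (0,0):0^0=0 -> mex({0, 1}) = 2
G(5): splits (0,2):0^1=1 (0,1):0^1=1 (0,0):0^0=0 -> mex({0, 1}) = 2
G(6) = mex({1}) = 0
Therefore G(6) = 0.

0


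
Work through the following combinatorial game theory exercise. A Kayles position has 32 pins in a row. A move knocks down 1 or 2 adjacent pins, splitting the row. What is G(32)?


Kayles: a move removes 1 or 2 adjacent pins from a contiguous row.
Removing pins from a row of k leaves two independent rows (a, b) with a + b = k - 1 (one pin) or a + b = k - 2 (two pins); an end removal gives a = 0.
By Sprague-Grundy, G(k) = mex{ G(a) XOR G(b) } over all these splits. G(0) = 0.
G(1): splits (0,0):0^0=0 -> mex({0}) = 1
G(2): splits (0,1):0^1=1 (0,0):0^0=0 -> mex({0, 1}) = 2
G(3): splits (0,2):0^2=2 (1,1):1^1=0 (0,1):0^1=1 -> mex({0, 1, 2}) = 3
G(4): splits (0,3):0^3=3 (1,2):1^2=3 (0,2):0^2=2 (1,1):1^1=0 -> mex({0, 2, 3}) = 1
G(5): splits (0,4):0^1=1 (1,3):1^3=2 (2,2):2^2=0 (0,3):0^3=3 (1,2):1^2=3 -> mex({0, 1, 2, 3}) = 4
G(6) = mex({0, 1, 2, 4}) = 3
G(7) = mex({0, 1, 3, 4, 5}) = 2
G(8) = mex({0, 2, 3, 5, 6}) = 1
G(9) = mex({0, 1, 2, 3, 6, 7}) = 4
G(10) = mex({0, 1, 3, 4, 5, 7}) = 2
G(11) = mex({0, 1, 2, 3, 4, 5}) = 6
G(12) = mex({0, 1, 2, 3, 5, 6, 7}) = 4
G(13) = mex({0, 2, 3, 4, 6, 7}) = 1
G(14) = mex({0, 1, 4, 5, 6, 7}) = 2
G(15) = mex({0, 1, 2, 3, 4, 5, 6}) = 7
G(16) = mex({0, 2, 3, 5, 6, 7}) = 1
G(17) = mex({0, 1, 2, 3, 5, 6, 7}) = 4
G(18) = mex({0, 1, 2, 4, 5, 6}) = 3
G(19) = mex({0, 1, 3, 4, 5, 7}) = 2
G(20) = mex({0, 2, 3, 4, 5, 6, 7}) = 1
G(21) = mex({0, 1, 2, 3, 5, 6, 7}) = 4
G(22) = mex({0, 1, 2, 3, 4, 5, 7}) = 6
G(23) = mex({0, 1, 2, 3, 4, 5, 6}) = 7
G(24) = mex({0, 1, 2, 3, 5, 6, 7}) = 4
G(25) = mex({0, 2, 3, 4, 6, 7}) = 1
G(26) = mex({0, 1, 3, 4, 5, 6, 7}) = 2
G(27) = mex({0, 1, 2, 3, 4, 5, 6, 7}) = 8
G(28) = mex({0, 1, 2, 3, 4, 6, 7, 8}) = 5
G(29) = mex({0, 1, 2, 3, 5, 6, 7, 8, 9}) = 4
G(30) = mex({0, 1, 2, 3, 4, 5, 6, 9, 10}) = 7
G(31) = mex({0, 1, 3, 4, 5, 7, 10, 11}) = 2
G(32) = mex({0, 2, 3, 4, 5, 6, 7, 9, 11}) = 1
Therefore G(32) = 1.

1


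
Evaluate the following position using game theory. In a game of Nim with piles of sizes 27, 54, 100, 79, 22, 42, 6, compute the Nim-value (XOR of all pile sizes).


We need the XOR (exclusive or) of all pile sizes.
After XOR-ing pile 1 (size 27): 0 XOR 27 = 27
After XOR-ing pile 2 (size 54): 27 XOR 54 = 45
After XOR-ing pile 3 (size 100): 45 XOR 100 = 73
After XOR-ing pile 4 (size 79): 73 XOR 79 = 6
After XOR-ing pile 5 (size 22): 6 XOR 22 = 16
After XOR-ing pile 6 (size 42): 16 XOR 42 = 58
After XOR-ing pile 7 (size 6): 58 XOR 6 = 60
The Nim-value of this position is 60.

60


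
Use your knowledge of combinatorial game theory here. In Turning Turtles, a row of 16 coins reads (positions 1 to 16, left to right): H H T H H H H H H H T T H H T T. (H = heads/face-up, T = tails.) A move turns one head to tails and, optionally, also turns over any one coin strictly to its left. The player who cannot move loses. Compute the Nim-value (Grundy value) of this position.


Coins: H H T H H H H H H H T T H H T T
Key fact: a single head at position k behaves exactly like a Nim heap of size k (turning it to T and optionally flipping a coin at j < k corresponds to moving the heap from k to j, or to 0), and heads combine as a disjunctive sum (two heads at the same place would cancel, matching j XOR j = 0). So the Nim-value is the XOR of the 1-indexed positions of the heads.
Face-up positions (1-indexed): [1, 2, 4, 5, 6, 7, 8, 9, 10, 13, 14]
XOR 0 with 1: 0 XOR 1 = 1
XOR 1 with 2: 1 XOR 2 = 3
XOR 3 with 4: 3 XOR 4 = 7
XOR 7 with 5: 7 XOR 5 = 2
XOR 2 with 6: 2 XOR 6 = 4
XOR 4 with 7: 4 XOR 7 = 3
XOR 3 with 8: 3 XOR 8 = 11
XOR 11 with 9: 11 XOR 9 = 2
XOR 2 with 10: 2 XOR 10 = 8
XOR 8 with 13: 8 XOR 13 = 5
XOR 5 with 14: 5 XOR 14 = 11
Nim-value = 11

11


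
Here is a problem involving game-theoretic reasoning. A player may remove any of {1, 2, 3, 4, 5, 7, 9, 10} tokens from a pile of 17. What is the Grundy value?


The subtraction set is S = {1, 2, 3, 4, 5, 7, 9, 10}.
G(k) = mex{ G(k - s) : s in S, s <= k }. We compute iteratively: G(0) = 0.
G(1) = mex({0}) = 1
G(2) = mex({0, 1}) = 2
G(3) = mex({0, 1, 2}) = 3
G(4) = mex({0, 1, 2, 3}) = 4
G(5) = mex({0, 1, 2, 3, 4}) = 5
G(6) = mex({1, 2, 3, 4, 5}) = 0
G(7) = mex({0, 2, 3, 4, 5}) = 1
G(8) = mex({0, 1, 3, 4, 5}) = 2
G(9) = mex({0, 1, 2, 4, 5}) = 3
G(10) = mex({0, 1, 2, 3, 5}) = 4
G(11) = mex({0, 1, 2, 3, 4}) = 5
G(12) = mex({1, 2, 3, 4, 5}) = 0
G(13) = mex({0, 2, 3, 4, 5}) = 1
G(14) = mex({0, 1, 3, 4, 5}) = 2
G(15) = mex({0, 1, 2, 4, 5}) = 3
Observe that G(6)..G(15) = 0, 1, 2, 3, 4, 5, 0, 1, 2, 3 repeats G(0)..G(9) = 0, 1, 2, 3, 4, 5, 0, 1, 2, 3.
For k >= max(S) = 10, G(k) is determined by the previous 10 values G(k-10)..G(k-1); a window of 10 consecutive values has recurred shifted by 6, so by induction G(k + 6) = G(k) for all k >= 0: the sequence is periodic from the start with period 6.
One period: G(0..5) = 0, 1, 2, 3, 4, 5.
17 mod 6 = 5, so G(17) = G(5) = 5.

5
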